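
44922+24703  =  69625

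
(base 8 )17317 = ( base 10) 7887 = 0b1111011001111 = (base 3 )101211010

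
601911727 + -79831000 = 522080727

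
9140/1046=4570/523 = 8.74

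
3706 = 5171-1465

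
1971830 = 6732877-4761047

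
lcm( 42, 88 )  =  1848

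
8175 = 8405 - 230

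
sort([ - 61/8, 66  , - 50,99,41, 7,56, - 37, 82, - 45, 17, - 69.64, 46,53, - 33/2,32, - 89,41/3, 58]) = [ - 89,  -  69.64, - 50,-45, - 37, - 33/2, -61/8,7, 41/3,17,  32, 41, 46,  53,56,58,66, 82, 99]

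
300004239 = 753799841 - 453795602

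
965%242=239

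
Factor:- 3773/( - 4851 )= 7/9= 3^( - 2) *7^1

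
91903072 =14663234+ 77239838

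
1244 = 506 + 738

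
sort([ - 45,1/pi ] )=[ - 45, 1/pi ]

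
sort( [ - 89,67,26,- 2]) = [-89, - 2, 26, 67 ] 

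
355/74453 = 355/74453 = 0.00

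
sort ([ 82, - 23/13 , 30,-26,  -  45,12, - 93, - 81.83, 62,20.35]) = [ - 93, - 81.83, -45,-26,-23/13, 12,  20.35,30,  62,82]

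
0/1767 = 0 = 0.00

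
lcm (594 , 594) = 594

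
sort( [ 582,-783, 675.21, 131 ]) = [ - 783, 131,  582, 675.21] 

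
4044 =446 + 3598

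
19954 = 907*22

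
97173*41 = 3984093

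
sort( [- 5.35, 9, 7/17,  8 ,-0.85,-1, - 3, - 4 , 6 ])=[  -  5.35, - 4, - 3, - 1, - 0.85, 7/17, 6,8, 9 ]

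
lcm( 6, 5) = 30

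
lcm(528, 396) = 1584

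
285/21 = 13 + 4/7 = 13.57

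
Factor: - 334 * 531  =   - 2^1*3^2*59^1* 167^1 = - 177354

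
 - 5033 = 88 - 5121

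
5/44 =5/44 = 0.11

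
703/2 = 351 + 1/2= 351.50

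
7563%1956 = 1695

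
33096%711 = 390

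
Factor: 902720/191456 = 910/193  =  2^1*5^1 * 7^1*13^1*193^(  -  1)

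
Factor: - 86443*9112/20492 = -2^1*7^1 *17^1*47^( - 1)*53^1*67^1*109^( - 1)*233^1 = - 196917154/5123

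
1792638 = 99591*18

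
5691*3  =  17073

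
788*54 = 42552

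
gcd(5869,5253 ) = 1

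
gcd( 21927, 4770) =3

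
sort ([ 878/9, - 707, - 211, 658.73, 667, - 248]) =[-707, - 248,  -  211, 878/9,  658.73,667]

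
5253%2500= 253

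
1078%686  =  392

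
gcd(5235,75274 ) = 1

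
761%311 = 139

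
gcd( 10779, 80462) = 1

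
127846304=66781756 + 61064548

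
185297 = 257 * 721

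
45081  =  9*5009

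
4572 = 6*762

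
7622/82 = 92 + 39/41 = 92.95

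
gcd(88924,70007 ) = 1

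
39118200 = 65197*600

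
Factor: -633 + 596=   -37 = - 37^1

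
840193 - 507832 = 332361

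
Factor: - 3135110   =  -2^1*5^1*  11^2 * 2591^1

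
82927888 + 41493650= 124421538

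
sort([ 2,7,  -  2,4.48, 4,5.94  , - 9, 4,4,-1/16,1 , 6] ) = [ - 9,  -  2, - 1/16, 1,2,4, 4,4,4.48,5.94,6,7 ] 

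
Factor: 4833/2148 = 2^( - 2)*3^2 = 9/4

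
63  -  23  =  40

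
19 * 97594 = 1854286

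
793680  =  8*99210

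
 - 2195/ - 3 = 2195/3= 731.67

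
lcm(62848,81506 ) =5216384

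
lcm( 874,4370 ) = 4370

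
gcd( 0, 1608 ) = 1608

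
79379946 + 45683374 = 125063320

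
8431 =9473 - 1042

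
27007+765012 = 792019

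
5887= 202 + 5685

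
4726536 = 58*81492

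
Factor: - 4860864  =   - 2^6*3^3*29^1*97^1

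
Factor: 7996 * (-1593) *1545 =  - 2^2*3^4*5^1*59^1 * 103^1 * 1999^1 = - 19679635260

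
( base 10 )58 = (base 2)111010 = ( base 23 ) 2C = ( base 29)20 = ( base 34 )1o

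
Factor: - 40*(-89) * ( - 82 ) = - 291920 = -  2^4*5^1*41^1*89^1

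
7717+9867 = 17584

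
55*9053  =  497915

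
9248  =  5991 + 3257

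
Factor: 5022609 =3^1*1674203^1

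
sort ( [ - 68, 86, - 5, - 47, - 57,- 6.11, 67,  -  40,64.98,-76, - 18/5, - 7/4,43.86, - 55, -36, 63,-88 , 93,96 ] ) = [-88, - 76, - 68, - 57, - 55, - 47, - 40, - 36, - 6.11,-5, - 18/5, - 7/4,43.86,63,64.98, 67, 86,93 , 96] 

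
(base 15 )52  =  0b1001101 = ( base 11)70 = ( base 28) 2l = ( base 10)77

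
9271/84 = 110 + 31/84 = 110.37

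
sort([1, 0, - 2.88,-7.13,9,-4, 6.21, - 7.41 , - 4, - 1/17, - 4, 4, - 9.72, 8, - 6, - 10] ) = [-10, - 9.72, - 7.41, - 7.13,  -  6, - 4, - 4, - 4, - 2.88, - 1/17, 0,1, 4, 6.21, 8,9 ]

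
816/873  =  272/291=0.93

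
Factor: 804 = 2^2*3^1*67^1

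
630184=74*8516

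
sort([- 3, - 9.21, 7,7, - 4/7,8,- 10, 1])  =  [  -  10, - 9.21,-3 , - 4/7, 1, 7, 7, 8]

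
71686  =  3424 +68262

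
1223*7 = 8561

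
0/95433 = 0 = 0.00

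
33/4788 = 11/1596 = 0.01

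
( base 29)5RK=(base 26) 7ag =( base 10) 5008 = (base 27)6ND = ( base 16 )1390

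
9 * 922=8298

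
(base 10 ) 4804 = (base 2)1001011000100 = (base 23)91k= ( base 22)9K8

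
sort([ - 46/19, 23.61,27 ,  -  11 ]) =[ - 11, - 46/19,23.61,27 ]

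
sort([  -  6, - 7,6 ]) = [ - 7, - 6 , 6] 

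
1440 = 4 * 360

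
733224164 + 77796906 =811021070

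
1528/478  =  3 + 47/239 = 3.20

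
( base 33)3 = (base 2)11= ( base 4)3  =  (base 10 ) 3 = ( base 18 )3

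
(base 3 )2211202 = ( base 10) 2072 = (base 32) 20O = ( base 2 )100000011000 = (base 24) 3e8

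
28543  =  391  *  73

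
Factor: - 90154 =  - 2^1 * 45077^1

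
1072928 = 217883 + 855045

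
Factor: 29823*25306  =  754700838 = 2^1*3^1*9941^1*12653^1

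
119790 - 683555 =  - 563765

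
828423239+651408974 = 1479832213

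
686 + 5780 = 6466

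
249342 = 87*2866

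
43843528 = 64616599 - 20773071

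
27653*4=110612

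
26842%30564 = 26842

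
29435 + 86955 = 116390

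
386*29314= 11315204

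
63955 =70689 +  - 6734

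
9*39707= 357363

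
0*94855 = 0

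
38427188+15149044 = 53576232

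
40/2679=40/2679 = 0.01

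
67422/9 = 7491 + 1/3 = 7491.33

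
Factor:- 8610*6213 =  - 53493930 = -2^1*3^2*5^1*7^1*19^1*41^1*109^1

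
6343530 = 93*68210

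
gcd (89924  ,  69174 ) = 2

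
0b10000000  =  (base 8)200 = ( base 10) 128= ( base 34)3q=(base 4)2000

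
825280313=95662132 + 729618181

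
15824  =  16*989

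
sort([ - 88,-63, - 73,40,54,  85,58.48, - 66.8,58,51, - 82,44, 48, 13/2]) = [-88, - 82, - 73,-66.8, - 63,13/2, 40, 44,48,51,54, 58,58.48, 85]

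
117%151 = 117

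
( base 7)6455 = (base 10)2294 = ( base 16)8f6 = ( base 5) 33134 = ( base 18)718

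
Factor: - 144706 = - 2^1*72353^1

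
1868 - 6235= - 4367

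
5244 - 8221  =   - 2977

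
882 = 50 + 832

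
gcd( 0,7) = 7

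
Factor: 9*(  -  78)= - 702 = - 2^1*3^3*13^1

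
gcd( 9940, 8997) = 1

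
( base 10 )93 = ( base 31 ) 30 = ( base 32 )2T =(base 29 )36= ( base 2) 1011101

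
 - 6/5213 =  - 6/5213 =- 0.00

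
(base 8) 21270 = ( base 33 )85b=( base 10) 8888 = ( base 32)8lo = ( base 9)13165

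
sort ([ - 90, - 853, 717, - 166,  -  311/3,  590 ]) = [ - 853 , - 166,  -  311/3, - 90, 590,  717] 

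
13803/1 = 13803=13803.00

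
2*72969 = 145938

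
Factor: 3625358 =2^1*11^1*164789^1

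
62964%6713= 2547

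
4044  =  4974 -930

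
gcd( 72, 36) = 36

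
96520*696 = 67177920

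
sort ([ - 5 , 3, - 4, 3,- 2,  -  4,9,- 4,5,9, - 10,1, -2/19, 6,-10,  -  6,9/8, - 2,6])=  [ - 10, - 10,  -  6,-5,- 4 , -4 ,- 4,-2 ,  -  2,-2/19,1,9/8,3,3,5,6,6,9,9 ]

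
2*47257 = 94514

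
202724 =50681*4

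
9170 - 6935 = 2235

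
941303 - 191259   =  750044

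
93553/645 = 93553/645= 145.04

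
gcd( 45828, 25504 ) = 4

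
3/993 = 1/331=0.00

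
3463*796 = 2756548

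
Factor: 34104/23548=2^1 *3^1*7^1 * 29^ ( - 1) = 42/29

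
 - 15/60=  - 1/4 = - 0.25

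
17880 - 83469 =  - 65589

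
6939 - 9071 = - 2132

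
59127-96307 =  - 37180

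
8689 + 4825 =13514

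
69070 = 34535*2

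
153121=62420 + 90701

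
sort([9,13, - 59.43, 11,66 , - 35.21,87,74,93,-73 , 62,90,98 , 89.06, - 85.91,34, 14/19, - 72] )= [ - 85.91, - 73,  -  72, - 59.43, - 35.21,14/19,9,11 , 13, 34 , 62, 66,74, 87,89.06,90,93, 98 ] 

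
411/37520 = 411/37520 = 0.01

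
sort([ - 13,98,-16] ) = [ - 16, - 13, 98]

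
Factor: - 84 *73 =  - 2^2* 3^1 *7^1*73^1 = - 6132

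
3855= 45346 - 41491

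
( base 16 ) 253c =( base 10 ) 9532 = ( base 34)88C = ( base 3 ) 111002001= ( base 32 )99s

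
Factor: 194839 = 194839^1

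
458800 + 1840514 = 2299314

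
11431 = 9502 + 1929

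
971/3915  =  971/3915= 0.25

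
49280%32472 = 16808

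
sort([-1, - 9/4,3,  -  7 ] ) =[-7, - 9/4, - 1, 3]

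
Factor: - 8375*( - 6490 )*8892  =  2^3*3^2*5^4*11^1*13^1*19^1 *59^1*67^1 = 483313545000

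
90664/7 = 12952= 12952.00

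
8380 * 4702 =39402760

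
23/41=23/41 =0.56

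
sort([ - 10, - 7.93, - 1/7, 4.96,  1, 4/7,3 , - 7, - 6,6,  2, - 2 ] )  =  [ - 10, - 7.93,- 7 , - 6, -2, - 1/7, 4/7, 1, 2, 3,4.96,6]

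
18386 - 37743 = - 19357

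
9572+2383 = 11955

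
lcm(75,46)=3450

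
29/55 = 29/55 = 0.53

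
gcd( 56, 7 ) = 7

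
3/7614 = 1/2538 = 0.00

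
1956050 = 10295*190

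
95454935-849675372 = -754220437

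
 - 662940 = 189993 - 852933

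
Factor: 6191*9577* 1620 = 96051755340 = 2^2*3^4*5^1*41^1*61^1*151^1 *157^1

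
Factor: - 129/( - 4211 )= 3^1*43^1*4211^( - 1 ) 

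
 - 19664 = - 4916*4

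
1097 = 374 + 723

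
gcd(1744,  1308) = 436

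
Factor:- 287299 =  - 19^1*15121^1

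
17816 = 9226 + 8590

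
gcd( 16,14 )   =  2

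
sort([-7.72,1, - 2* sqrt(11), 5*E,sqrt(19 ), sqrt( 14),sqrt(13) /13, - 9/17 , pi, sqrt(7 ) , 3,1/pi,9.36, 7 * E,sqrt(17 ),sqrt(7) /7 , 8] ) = [  -  7.72, - 2*sqrt(11), - 9/17,sqrt( 13) /13, 1/pi, sqrt ( 7 )/7, 1,sqrt(7),3,pi, sqrt( 14),sqrt(17 ), sqrt(19), 8, 9.36,5*E,7 * E ]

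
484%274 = 210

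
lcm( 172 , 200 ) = 8600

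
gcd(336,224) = 112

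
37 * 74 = 2738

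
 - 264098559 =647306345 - 911404904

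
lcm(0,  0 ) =0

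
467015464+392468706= 859484170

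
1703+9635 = 11338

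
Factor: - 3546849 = - 3^1*1182283^1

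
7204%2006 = 1186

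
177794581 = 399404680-221610099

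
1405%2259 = 1405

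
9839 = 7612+2227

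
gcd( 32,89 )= 1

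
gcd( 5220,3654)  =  522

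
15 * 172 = 2580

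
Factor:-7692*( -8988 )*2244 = 155140501824 = 2^6*3^3*7^1  *  11^1*17^1 * 107^1*641^1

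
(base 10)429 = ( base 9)526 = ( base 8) 655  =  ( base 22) JB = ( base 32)dd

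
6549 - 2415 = 4134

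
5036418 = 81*62178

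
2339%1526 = 813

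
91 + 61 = 152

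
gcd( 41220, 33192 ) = 36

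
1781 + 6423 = 8204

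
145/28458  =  145/28458= 0.01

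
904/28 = 226/7 = 32.29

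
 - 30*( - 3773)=113190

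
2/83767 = 2/83767= 0.00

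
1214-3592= - 2378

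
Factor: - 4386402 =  - 2^1 * 3^2*197^1* 1237^1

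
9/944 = 9/944 = 0.01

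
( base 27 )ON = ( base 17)258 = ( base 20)1db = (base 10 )671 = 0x29F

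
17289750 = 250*69159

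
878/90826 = 439/45413 = 0.01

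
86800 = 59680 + 27120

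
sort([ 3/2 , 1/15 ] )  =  [ 1/15,3/2 ]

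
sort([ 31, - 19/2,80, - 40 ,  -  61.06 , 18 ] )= [ - 61.06, - 40, - 19/2,  18,31, 80 ]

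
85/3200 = 17/640 = 0.03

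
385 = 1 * 385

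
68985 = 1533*45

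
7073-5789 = 1284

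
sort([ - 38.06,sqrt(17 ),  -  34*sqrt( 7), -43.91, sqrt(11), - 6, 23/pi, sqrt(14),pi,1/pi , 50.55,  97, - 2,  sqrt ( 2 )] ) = [ - 34*sqrt(7 ), - 43.91, - 38.06, - 6, - 2,1/pi, sqrt( 2), pi, sqrt( 11 ), sqrt( 14), sqrt(17 ),  23/pi,50.55,97 ]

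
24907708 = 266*93638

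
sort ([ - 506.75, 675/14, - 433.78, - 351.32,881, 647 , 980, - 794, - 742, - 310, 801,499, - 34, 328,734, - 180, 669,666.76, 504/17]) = [ - 794, - 742 , - 506.75, - 433.78, - 351.32, - 310,-180, - 34 , 504/17, 675/14,328, 499,  647, 666.76, 669, 734, 801, 881 , 980]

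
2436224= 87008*28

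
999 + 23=1022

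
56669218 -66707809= - 10038591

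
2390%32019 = 2390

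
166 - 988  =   - 822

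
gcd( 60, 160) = 20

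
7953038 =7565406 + 387632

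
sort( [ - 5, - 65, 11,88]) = [-65, - 5 , 11,  88]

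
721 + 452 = 1173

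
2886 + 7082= 9968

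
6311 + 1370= 7681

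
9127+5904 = 15031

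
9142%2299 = 2245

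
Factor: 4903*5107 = 4903^1*5107^1 = 25039621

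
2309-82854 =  - 80545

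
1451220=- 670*( - 2166) 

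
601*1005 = 604005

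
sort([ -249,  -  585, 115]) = [  -  585,-249,115 ]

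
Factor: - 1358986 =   -  2^1*41^1 * 16573^1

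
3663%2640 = 1023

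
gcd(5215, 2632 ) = 7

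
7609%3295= 1019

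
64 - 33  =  31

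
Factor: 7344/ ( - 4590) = - 2^3 * 5^( - 1) = -8/5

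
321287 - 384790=-63503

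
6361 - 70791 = -64430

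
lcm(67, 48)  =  3216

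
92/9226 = 46/4613 = 0.01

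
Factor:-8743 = -7^1*1249^1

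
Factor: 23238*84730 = 2^2* 3^2*5^1*37^1*229^1*1291^1 = 1968955740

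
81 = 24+57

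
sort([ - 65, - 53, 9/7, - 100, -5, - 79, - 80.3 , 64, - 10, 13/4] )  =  [ - 100, - 80.3, - 79, - 65, - 53,-10, - 5,9/7 , 13/4, 64 ] 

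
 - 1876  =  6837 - 8713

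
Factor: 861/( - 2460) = - 7/20 = -2^(-2)*5^(-1)*7^1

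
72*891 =64152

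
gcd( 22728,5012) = 4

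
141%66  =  9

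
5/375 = 1/75 = 0.01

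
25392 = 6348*4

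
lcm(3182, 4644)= 171828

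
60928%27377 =6174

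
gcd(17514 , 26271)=8757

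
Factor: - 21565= - 5^1  *19^1*227^1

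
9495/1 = 9495 = 9495.00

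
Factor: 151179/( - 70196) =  - 2^( - 2 )*3^1 *109^( - 1)*313^1 = - 939/436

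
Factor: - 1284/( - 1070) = 6/5 =2^1*3^1*5^( - 1)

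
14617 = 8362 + 6255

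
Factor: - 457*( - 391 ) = 178687 = 17^1*23^1*457^1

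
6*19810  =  118860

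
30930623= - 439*(  -  70457 )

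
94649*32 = 3028768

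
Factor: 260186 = 2^1 *19^1*  41^1*167^1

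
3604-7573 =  - 3969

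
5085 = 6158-1073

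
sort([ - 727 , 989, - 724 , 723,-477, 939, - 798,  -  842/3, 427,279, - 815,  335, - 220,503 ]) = [  -  815,-798, - 727, - 724,- 477, - 842/3, - 220,279,335 , 427, 503,723, 939, 989 ] 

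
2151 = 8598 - 6447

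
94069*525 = 49386225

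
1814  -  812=1002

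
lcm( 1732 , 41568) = 41568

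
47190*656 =30956640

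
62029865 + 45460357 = 107490222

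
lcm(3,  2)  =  6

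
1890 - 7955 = - 6065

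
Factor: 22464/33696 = 2/3 = 2^1*3^( - 1 ) 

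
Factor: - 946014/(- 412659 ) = 315338/137553 =2^1*3^( - 1 )*13^(-1 )*3527^ ( - 1 ) * 157669^1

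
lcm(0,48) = 0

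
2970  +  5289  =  8259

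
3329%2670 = 659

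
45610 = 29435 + 16175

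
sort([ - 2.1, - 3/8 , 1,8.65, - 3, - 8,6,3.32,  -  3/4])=[  -  8, - 3, - 2.1 , - 3/4, - 3/8 , 1, 3.32, 6,8.65 ]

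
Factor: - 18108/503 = - 2^2*3^2 = - 36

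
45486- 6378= 39108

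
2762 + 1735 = 4497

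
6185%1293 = 1013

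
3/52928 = 3/52928 = 0.00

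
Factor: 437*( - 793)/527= - 346541/527 = - 13^1*17^( - 1)*19^1*23^1*31^( - 1)*61^1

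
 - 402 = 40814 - 41216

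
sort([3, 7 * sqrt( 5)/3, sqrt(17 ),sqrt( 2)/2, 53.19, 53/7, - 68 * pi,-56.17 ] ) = [ -68*pi , - 56.17,sqrt(2)/2, 3, sqrt(17), 7*sqrt(5)/3, 53/7, 53.19 ] 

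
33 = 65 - 32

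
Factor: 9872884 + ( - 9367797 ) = 505087 = 11^1 * 17^1*37^1*73^1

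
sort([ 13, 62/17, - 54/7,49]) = [ - 54/7,62/17,13,49]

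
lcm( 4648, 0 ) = 0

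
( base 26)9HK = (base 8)14622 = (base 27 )8qc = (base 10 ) 6546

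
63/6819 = 21/2273 = 0.01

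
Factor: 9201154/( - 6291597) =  - 2^1*3^( - 1)*13^( -1 )*161323^ ( - 1 ) * 4600577^1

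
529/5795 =529/5795  =  0.09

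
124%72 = 52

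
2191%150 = 91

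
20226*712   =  14400912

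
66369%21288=2505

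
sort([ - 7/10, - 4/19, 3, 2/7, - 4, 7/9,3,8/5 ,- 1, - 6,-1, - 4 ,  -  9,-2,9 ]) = [  -  9, - 6, - 4, - 4  , - 2, - 1, - 1,- 7/10,-4/19 , 2/7,7/9,8/5, 3, 3, 9 ] 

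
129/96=43/32 =1.34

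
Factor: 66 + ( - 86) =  - 20 = - 2^2 * 5^1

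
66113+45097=111210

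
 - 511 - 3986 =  -4497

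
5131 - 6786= - 1655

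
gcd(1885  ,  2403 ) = 1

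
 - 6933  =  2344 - 9277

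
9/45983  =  9/45983 = 0.00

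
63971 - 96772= - 32801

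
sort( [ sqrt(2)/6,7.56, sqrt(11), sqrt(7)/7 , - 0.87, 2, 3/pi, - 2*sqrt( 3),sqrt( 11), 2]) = [  -  2*sqrt ( 3), - 0.87,sqrt(2 )/6, sqrt(  7)/7,3/pi,2 , 2,sqrt( 11), sqrt ( 11 ),7.56]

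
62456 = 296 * 211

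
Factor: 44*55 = 2420 = 2^2*  5^1  *11^2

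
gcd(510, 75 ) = 15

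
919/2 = 459  +  1/2=459.50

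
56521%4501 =2509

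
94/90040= 47/45020 = 0.00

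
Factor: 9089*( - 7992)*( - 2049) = 148837901112 = 2^3*3^4*37^1*61^1*149^1 * 683^1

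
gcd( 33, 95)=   1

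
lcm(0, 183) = 0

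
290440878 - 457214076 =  - 166773198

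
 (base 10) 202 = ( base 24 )8A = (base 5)1302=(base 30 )6M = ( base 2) 11001010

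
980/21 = 140/3= 46.67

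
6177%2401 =1375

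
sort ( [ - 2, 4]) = [- 2, 4 ] 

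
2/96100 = 1/48050 = 0.00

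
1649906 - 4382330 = -2732424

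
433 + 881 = 1314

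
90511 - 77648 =12863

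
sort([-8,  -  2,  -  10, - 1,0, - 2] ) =[ - 10, - 8, - 2, - 2, - 1 , 0] 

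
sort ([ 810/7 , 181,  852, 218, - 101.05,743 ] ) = [ - 101.05, 810/7, 181, 218,743 , 852]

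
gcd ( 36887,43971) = 1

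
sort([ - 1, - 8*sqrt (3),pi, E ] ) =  [ - 8*sqrt( 3), - 1,E, pi]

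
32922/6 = 5487 =5487.00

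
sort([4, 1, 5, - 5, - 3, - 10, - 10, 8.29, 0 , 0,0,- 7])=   [ - 10, - 10, - 7,-5, - 3, 0, 0, 0, 1, 4,5, 8.29]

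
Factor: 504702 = 2^1*3^2 * 11^1*2549^1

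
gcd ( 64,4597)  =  1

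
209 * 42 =8778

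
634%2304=634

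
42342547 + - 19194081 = 23148466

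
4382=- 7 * ( - 626 )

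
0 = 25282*0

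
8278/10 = 827  +  4/5 = 827.80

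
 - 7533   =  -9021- - 1488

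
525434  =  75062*7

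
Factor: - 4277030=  - 2^1*5^1*17^1 * 139^1*181^1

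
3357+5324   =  8681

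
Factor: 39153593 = 39153593^1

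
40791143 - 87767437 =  - 46976294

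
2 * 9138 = 18276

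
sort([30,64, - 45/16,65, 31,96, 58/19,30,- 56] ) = [ - 56, - 45/16 , 58/19,30, 30,  31,64,65,96 ]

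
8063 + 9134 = 17197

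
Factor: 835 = 5^1*167^1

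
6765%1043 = 507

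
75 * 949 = 71175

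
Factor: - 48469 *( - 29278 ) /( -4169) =-1419075382/4169 =- 2^1*11^( - 1 )*19^1*379^( - 1)*2551^1*14639^1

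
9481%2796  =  1093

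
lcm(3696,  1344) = 14784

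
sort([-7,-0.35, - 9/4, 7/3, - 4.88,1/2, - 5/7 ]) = [ - 7, - 4.88, - 9/4,-5/7, - 0.35, 1/2,7/3] 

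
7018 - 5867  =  1151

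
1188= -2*( -594 )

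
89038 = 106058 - 17020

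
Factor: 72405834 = 2^1 * 3^1*2137^1 * 5647^1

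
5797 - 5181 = 616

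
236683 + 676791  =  913474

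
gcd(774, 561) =3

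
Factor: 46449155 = 5^1*29^1* 320339^1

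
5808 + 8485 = 14293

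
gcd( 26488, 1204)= 1204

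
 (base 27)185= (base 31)uk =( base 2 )1110110110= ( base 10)950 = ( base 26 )1AE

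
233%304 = 233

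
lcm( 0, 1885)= 0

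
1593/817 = 1 + 776/817 = 1.95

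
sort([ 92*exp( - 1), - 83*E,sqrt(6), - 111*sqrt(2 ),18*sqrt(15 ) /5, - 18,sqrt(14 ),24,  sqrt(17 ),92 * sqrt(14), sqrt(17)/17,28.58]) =[ - 83*E, - 111*sqrt ( 2 ), - 18,sqrt( 17 ) /17, sqrt( 6),sqrt( 14 ),sqrt ( 17 ),18*sqrt(15 )/5,24  ,  28.58,92*exp (  -  1 ),92*sqrt( 14) ]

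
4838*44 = 212872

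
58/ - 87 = -1 + 1/3 = - 0.67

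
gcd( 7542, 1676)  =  838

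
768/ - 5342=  - 384/2671=- 0.14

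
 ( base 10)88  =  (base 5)323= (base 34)2k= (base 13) 6A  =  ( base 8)130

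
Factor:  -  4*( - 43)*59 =10148  =  2^2*43^1*59^1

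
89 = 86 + 3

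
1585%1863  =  1585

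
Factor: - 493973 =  -493973^1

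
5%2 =1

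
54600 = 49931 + 4669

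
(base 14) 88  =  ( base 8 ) 170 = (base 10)120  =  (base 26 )4g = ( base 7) 231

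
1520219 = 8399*181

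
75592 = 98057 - 22465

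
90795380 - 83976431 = 6818949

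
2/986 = 1/493 = 0.00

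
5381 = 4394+987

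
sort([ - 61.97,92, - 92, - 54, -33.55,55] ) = [ - 92, - 61.97, - 54, - 33.55,  55, 92]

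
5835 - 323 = 5512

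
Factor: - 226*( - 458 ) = 103508 = 2^2*113^1*229^1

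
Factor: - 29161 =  - 11^2*241^1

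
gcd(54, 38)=2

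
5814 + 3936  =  9750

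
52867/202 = 261 + 145/202= 261.72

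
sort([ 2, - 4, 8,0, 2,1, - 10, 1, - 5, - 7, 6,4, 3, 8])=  [ - 10, - 7, - 5,  -  4, 0, 1 , 1, 2,2,3,  4,6, 8, 8]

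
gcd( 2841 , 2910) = 3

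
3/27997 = 3/27997 = 0.00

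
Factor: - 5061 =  - 3^1*7^1 * 241^1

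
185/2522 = 185/2522 = 0.07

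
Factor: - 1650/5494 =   -  3^1*5^2* 11^1*41^(-1 )*67^( - 1 ) = -825/2747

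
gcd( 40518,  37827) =9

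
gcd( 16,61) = 1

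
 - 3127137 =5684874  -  8812011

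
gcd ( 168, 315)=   21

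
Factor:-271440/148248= - 130/71 =- 2^1 * 5^1*13^1 * 71^( - 1 ) 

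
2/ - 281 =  - 2/281 = - 0.01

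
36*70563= 2540268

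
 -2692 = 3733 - 6425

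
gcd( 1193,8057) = 1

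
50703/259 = 50703/259 = 195.76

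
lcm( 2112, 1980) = 31680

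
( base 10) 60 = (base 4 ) 330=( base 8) 74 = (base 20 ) 30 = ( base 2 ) 111100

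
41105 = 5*8221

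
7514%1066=52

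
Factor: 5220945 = 3^2*5^1*181^1*641^1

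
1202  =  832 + 370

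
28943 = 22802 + 6141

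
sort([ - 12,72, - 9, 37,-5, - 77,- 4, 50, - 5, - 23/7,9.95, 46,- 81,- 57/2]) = [-81, - 77, - 57/2,  -  12, - 9,  -  5,  -  5, - 4,-23/7, 9.95,37, 46,50,72 ] 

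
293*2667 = 781431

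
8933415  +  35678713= 44612128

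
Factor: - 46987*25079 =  - 1178386973= -19^1*31^1*809^1*2473^1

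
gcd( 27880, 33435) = 5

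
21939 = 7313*3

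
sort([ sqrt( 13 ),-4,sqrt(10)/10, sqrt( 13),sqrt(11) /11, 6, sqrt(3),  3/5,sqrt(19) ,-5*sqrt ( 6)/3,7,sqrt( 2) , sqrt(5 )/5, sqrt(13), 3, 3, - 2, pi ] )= [ - 5*sqrt(6) /3, - 4,-2, sqrt ( 11 ) /11, sqrt(10)/10,sqrt(5 )/5,3/5 , sqrt (2 ), sqrt( 3),3, 3, pi,sqrt(13 ),sqrt(13),sqrt(13),sqrt(19),6,7]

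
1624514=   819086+805428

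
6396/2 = 3198 = 3198.00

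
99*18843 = 1865457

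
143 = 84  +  59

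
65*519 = 33735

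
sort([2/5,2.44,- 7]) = [  -  7,2/5, 2.44]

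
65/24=2+17/24 = 2.71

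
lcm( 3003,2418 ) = 186186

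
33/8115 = 11/2705=0.00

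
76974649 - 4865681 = 72108968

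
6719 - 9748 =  - 3029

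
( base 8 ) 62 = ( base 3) 1212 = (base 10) 50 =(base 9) 55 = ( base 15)35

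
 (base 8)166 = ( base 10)118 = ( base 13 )91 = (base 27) 4a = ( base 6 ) 314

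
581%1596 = 581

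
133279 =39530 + 93749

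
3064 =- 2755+5819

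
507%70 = 17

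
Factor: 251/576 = 2^( -6)*3^(- 2 )*251^1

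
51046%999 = 97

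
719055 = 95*7569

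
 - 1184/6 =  - 592/3=- 197.33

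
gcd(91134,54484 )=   2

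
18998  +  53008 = 72006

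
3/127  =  3/127 = 0.02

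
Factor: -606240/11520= - 421/8 = - 2^(-3 )*421^1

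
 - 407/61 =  - 7 + 20/61 = - 6.67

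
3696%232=216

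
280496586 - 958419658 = -677923072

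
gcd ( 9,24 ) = 3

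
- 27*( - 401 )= 10827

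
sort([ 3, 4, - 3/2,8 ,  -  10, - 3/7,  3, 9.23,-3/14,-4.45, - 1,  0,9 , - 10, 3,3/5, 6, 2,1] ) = [ - 10,-10, - 4.45,-3/2 ,- 1, - 3/7,-3/14, 0,3/5,1, 2,3, 3, 3, 4,  6, 8,9 , 9.23]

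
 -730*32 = -23360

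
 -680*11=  - 7480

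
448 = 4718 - 4270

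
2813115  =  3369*835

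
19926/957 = 6642/319 = 20.82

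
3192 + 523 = 3715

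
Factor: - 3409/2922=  - 2^( - 1) * 3^( - 1 ) * 7^1 = - 7/6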